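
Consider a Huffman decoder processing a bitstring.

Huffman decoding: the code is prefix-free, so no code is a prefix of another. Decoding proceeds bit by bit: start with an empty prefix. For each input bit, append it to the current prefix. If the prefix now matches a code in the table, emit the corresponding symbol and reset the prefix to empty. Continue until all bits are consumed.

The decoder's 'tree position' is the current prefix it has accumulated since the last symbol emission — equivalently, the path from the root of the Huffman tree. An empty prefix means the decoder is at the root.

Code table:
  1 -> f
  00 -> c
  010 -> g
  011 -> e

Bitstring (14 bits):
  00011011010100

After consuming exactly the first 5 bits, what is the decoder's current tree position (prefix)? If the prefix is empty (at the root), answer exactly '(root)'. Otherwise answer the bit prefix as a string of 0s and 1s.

Bit 0: prefix='0' (no match yet)
Bit 1: prefix='00' -> emit 'c', reset
Bit 2: prefix='0' (no match yet)
Bit 3: prefix='01' (no match yet)
Bit 4: prefix='011' -> emit 'e', reset

Answer: (root)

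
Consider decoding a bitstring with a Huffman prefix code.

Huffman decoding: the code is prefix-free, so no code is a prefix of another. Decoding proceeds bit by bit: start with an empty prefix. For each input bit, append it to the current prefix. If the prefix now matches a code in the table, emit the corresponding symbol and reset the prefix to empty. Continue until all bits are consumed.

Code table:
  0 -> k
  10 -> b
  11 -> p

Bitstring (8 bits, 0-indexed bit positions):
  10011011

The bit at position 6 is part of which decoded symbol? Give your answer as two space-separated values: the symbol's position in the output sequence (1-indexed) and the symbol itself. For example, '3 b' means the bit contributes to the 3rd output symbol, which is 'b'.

Bit 0: prefix='1' (no match yet)
Bit 1: prefix='10' -> emit 'b', reset
Bit 2: prefix='0' -> emit 'k', reset
Bit 3: prefix='1' (no match yet)
Bit 4: prefix='11' -> emit 'p', reset
Bit 5: prefix='0' -> emit 'k', reset
Bit 6: prefix='1' (no match yet)
Bit 7: prefix='11' -> emit 'p', reset

Answer: 5 p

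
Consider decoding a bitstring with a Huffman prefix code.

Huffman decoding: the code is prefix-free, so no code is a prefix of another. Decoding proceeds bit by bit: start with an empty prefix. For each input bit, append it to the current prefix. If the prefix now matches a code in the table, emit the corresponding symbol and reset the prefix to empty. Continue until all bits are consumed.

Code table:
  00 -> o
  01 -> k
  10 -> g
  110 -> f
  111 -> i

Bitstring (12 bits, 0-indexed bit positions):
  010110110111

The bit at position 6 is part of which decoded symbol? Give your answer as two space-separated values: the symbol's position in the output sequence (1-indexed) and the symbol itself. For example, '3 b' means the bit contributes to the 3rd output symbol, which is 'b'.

Bit 0: prefix='0' (no match yet)
Bit 1: prefix='01' -> emit 'k', reset
Bit 2: prefix='0' (no match yet)
Bit 3: prefix='01' -> emit 'k', reset
Bit 4: prefix='1' (no match yet)
Bit 5: prefix='10' -> emit 'g', reset
Bit 6: prefix='1' (no match yet)
Bit 7: prefix='11' (no match yet)
Bit 8: prefix='110' -> emit 'f', reset
Bit 9: prefix='1' (no match yet)
Bit 10: prefix='11' (no match yet)

Answer: 4 f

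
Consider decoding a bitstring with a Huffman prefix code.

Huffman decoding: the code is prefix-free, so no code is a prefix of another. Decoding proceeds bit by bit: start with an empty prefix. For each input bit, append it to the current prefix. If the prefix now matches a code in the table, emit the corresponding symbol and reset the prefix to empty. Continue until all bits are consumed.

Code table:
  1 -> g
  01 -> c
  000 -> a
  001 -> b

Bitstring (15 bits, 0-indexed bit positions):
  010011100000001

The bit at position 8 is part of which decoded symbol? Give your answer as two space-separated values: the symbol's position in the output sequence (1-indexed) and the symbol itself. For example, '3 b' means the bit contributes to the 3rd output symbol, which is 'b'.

Answer: 5 a

Derivation:
Bit 0: prefix='0' (no match yet)
Bit 1: prefix='01' -> emit 'c', reset
Bit 2: prefix='0' (no match yet)
Bit 3: prefix='00' (no match yet)
Bit 4: prefix='001' -> emit 'b', reset
Bit 5: prefix='1' -> emit 'g', reset
Bit 6: prefix='1' -> emit 'g', reset
Bit 7: prefix='0' (no match yet)
Bit 8: prefix='00' (no match yet)
Bit 9: prefix='000' -> emit 'a', reset
Bit 10: prefix='0' (no match yet)
Bit 11: prefix='00' (no match yet)
Bit 12: prefix='000' -> emit 'a', reset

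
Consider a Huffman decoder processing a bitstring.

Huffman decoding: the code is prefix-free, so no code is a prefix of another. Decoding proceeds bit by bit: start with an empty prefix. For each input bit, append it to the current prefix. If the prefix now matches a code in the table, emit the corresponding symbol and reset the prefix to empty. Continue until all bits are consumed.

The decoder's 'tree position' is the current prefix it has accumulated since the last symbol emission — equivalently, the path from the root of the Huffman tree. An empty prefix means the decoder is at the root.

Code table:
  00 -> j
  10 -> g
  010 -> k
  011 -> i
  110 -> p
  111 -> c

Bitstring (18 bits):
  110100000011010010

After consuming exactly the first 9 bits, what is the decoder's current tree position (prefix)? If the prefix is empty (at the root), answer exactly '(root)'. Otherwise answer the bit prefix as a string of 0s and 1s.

Answer: (root)

Derivation:
Bit 0: prefix='1' (no match yet)
Bit 1: prefix='11' (no match yet)
Bit 2: prefix='110' -> emit 'p', reset
Bit 3: prefix='1' (no match yet)
Bit 4: prefix='10' -> emit 'g', reset
Bit 5: prefix='0' (no match yet)
Bit 6: prefix='00' -> emit 'j', reset
Bit 7: prefix='0' (no match yet)
Bit 8: prefix='00' -> emit 'j', reset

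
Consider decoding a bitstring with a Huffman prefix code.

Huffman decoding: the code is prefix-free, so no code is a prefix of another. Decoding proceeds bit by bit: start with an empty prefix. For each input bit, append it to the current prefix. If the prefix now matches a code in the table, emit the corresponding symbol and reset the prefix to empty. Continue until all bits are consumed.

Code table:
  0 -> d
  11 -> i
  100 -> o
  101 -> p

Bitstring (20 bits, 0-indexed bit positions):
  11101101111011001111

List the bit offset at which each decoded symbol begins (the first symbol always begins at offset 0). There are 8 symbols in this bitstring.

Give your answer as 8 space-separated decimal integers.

Bit 0: prefix='1' (no match yet)
Bit 1: prefix='11' -> emit 'i', reset
Bit 2: prefix='1' (no match yet)
Bit 3: prefix='10' (no match yet)
Bit 4: prefix='101' -> emit 'p', reset
Bit 5: prefix='1' (no match yet)
Bit 6: prefix='10' (no match yet)
Bit 7: prefix='101' -> emit 'p', reset
Bit 8: prefix='1' (no match yet)
Bit 9: prefix='11' -> emit 'i', reset
Bit 10: prefix='1' (no match yet)
Bit 11: prefix='10' (no match yet)
Bit 12: prefix='101' -> emit 'p', reset
Bit 13: prefix='1' (no match yet)
Bit 14: prefix='10' (no match yet)
Bit 15: prefix='100' -> emit 'o', reset
Bit 16: prefix='1' (no match yet)
Bit 17: prefix='11' -> emit 'i', reset
Bit 18: prefix='1' (no match yet)
Bit 19: prefix='11' -> emit 'i', reset

Answer: 0 2 5 8 10 13 16 18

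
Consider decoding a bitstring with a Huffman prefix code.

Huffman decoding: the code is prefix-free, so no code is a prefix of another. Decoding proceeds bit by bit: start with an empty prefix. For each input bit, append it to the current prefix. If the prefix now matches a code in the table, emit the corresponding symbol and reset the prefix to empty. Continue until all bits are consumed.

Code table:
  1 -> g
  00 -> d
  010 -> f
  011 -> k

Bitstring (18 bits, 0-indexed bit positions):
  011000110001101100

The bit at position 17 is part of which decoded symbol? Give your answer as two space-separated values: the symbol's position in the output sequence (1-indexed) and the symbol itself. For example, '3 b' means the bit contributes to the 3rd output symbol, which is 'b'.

Bit 0: prefix='0' (no match yet)
Bit 1: prefix='01' (no match yet)
Bit 2: prefix='011' -> emit 'k', reset
Bit 3: prefix='0' (no match yet)
Bit 4: prefix='00' -> emit 'd', reset
Bit 5: prefix='0' (no match yet)
Bit 6: prefix='01' (no match yet)
Bit 7: prefix='011' -> emit 'k', reset
Bit 8: prefix='0' (no match yet)
Bit 9: prefix='00' -> emit 'd', reset
Bit 10: prefix='0' (no match yet)
Bit 11: prefix='01' (no match yet)
Bit 12: prefix='011' -> emit 'k', reset
Bit 13: prefix='0' (no match yet)
Bit 14: prefix='01' (no match yet)
Bit 15: prefix='011' -> emit 'k', reset
Bit 16: prefix='0' (no match yet)
Bit 17: prefix='00' -> emit 'd', reset

Answer: 7 d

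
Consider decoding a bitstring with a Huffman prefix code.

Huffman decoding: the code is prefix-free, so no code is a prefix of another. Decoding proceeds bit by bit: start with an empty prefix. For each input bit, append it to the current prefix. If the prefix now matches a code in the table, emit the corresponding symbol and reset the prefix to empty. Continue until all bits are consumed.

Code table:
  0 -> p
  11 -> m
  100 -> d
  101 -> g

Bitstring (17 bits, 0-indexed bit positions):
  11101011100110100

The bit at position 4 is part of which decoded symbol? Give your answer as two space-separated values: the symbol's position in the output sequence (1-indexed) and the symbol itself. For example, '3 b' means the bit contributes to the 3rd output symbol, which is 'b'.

Bit 0: prefix='1' (no match yet)
Bit 1: prefix='11' -> emit 'm', reset
Bit 2: prefix='1' (no match yet)
Bit 3: prefix='10' (no match yet)
Bit 4: prefix='101' -> emit 'g', reset
Bit 5: prefix='0' -> emit 'p', reset
Bit 6: prefix='1' (no match yet)
Bit 7: prefix='11' -> emit 'm', reset
Bit 8: prefix='1' (no match yet)

Answer: 2 g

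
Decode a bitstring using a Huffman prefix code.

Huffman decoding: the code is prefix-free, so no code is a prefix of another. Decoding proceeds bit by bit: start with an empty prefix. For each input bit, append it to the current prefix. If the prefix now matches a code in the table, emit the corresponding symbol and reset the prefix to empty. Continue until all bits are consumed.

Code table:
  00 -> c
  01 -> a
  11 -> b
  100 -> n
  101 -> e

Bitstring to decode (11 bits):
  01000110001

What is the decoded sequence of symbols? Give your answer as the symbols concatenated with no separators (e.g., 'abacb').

Answer: acana

Derivation:
Bit 0: prefix='0' (no match yet)
Bit 1: prefix='01' -> emit 'a', reset
Bit 2: prefix='0' (no match yet)
Bit 3: prefix='00' -> emit 'c', reset
Bit 4: prefix='0' (no match yet)
Bit 5: prefix='01' -> emit 'a', reset
Bit 6: prefix='1' (no match yet)
Bit 7: prefix='10' (no match yet)
Bit 8: prefix='100' -> emit 'n', reset
Bit 9: prefix='0' (no match yet)
Bit 10: prefix='01' -> emit 'a', reset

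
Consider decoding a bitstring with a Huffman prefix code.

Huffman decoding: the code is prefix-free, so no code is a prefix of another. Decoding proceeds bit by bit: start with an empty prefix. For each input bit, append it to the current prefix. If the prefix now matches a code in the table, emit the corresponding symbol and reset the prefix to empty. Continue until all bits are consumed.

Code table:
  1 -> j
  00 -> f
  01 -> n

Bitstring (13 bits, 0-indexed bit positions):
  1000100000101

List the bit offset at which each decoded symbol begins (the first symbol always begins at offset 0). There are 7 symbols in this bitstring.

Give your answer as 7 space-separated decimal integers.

Bit 0: prefix='1' -> emit 'j', reset
Bit 1: prefix='0' (no match yet)
Bit 2: prefix='00' -> emit 'f', reset
Bit 3: prefix='0' (no match yet)
Bit 4: prefix='01' -> emit 'n', reset
Bit 5: prefix='0' (no match yet)
Bit 6: prefix='00' -> emit 'f', reset
Bit 7: prefix='0' (no match yet)
Bit 8: prefix='00' -> emit 'f', reset
Bit 9: prefix='0' (no match yet)
Bit 10: prefix='01' -> emit 'n', reset
Bit 11: prefix='0' (no match yet)
Bit 12: prefix='01' -> emit 'n', reset

Answer: 0 1 3 5 7 9 11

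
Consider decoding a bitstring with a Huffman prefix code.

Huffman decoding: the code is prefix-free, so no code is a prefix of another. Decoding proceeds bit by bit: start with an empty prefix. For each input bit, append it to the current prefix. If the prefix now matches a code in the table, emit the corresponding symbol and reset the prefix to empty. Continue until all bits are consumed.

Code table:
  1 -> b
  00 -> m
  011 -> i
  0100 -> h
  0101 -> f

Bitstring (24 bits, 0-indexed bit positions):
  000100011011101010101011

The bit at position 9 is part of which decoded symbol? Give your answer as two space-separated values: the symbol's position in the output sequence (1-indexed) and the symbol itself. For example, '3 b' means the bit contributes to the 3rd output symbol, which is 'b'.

Bit 0: prefix='0' (no match yet)
Bit 1: prefix='00' -> emit 'm', reset
Bit 2: prefix='0' (no match yet)
Bit 3: prefix='01' (no match yet)
Bit 4: prefix='010' (no match yet)
Bit 5: prefix='0100' -> emit 'h', reset
Bit 6: prefix='0' (no match yet)
Bit 7: prefix='01' (no match yet)
Bit 8: prefix='011' -> emit 'i', reset
Bit 9: prefix='0' (no match yet)
Bit 10: prefix='01' (no match yet)
Bit 11: prefix='011' -> emit 'i', reset
Bit 12: prefix='1' -> emit 'b', reset
Bit 13: prefix='0' (no match yet)

Answer: 4 i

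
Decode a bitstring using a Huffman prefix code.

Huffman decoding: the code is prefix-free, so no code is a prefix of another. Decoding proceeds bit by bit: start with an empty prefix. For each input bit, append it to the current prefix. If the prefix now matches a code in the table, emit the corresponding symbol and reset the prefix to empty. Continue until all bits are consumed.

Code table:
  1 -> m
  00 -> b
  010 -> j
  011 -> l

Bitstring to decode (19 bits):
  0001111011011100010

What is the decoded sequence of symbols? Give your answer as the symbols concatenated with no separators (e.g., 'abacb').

Bit 0: prefix='0' (no match yet)
Bit 1: prefix='00' -> emit 'b', reset
Bit 2: prefix='0' (no match yet)
Bit 3: prefix='01' (no match yet)
Bit 4: prefix='011' -> emit 'l', reset
Bit 5: prefix='1' -> emit 'm', reset
Bit 6: prefix='1' -> emit 'm', reset
Bit 7: prefix='0' (no match yet)
Bit 8: prefix='01' (no match yet)
Bit 9: prefix='011' -> emit 'l', reset
Bit 10: prefix='0' (no match yet)
Bit 11: prefix='01' (no match yet)
Bit 12: prefix='011' -> emit 'l', reset
Bit 13: prefix='1' -> emit 'm', reset
Bit 14: prefix='0' (no match yet)
Bit 15: prefix='00' -> emit 'b', reset
Bit 16: prefix='0' (no match yet)
Bit 17: prefix='01' (no match yet)
Bit 18: prefix='010' -> emit 'j', reset

Answer: blmmllmbj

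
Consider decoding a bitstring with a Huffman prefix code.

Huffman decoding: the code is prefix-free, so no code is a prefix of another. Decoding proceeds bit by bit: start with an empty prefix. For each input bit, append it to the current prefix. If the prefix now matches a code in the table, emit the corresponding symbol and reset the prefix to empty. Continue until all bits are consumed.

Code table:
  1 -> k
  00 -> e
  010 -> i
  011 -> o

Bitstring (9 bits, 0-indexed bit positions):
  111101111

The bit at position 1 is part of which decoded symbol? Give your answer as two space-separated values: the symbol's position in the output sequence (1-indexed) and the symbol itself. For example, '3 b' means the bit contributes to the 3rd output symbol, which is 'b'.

Bit 0: prefix='1' -> emit 'k', reset
Bit 1: prefix='1' -> emit 'k', reset
Bit 2: prefix='1' -> emit 'k', reset
Bit 3: prefix='1' -> emit 'k', reset
Bit 4: prefix='0' (no match yet)
Bit 5: prefix='01' (no match yet)

Answer: 2 k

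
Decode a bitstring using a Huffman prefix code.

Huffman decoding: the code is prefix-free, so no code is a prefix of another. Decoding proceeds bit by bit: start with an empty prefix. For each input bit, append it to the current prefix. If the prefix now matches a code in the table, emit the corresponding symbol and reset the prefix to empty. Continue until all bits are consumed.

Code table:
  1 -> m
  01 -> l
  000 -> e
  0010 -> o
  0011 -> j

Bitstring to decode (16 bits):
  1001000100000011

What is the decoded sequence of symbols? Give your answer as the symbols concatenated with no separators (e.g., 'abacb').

Answer: mooej

Derivation:
Bit 0: prefix='1' -> emit 'm', reset
Bit 1: prefix='0' (no match yet)
Bit 2: prefix='00' (no match yet)
Bit 3: prefix='001' (no match yet)
Bit 4: prefix='0010' -> emit 'o', reset
Bit 5: prefix='0' (no match yet)
Bit 6: prefix='00' (no match yet)
Bit 7: prefix='001' (no match yet)
Bit 8: prefix='0010' -> emit 'o', reset
Bit 9: prefix='0' (no match yet)
Bit 10: prefix='00' (no match yet)
Bit 11: prefix='000' -> emit 'e', reset
Bit 12: prefix='0' (no match yet)
Bit 13: prefix='00' (no match yet)
Bit 14: prefix='001' (no match yet)
Bit 15: prefix='0011' -> emit 'j', reset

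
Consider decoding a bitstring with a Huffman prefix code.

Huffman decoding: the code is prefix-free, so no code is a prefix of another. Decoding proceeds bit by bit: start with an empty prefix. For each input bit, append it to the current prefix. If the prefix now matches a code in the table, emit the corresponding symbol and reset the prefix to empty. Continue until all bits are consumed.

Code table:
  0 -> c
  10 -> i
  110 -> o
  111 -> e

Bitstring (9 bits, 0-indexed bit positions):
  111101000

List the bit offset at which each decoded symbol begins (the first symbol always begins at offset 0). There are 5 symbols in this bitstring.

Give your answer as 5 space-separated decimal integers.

Bit 0: prefix='1' (no match yet)
Bit 1: prefix='11' (no match yet)
Bit 2: prefix='111' -> emit 'e', reset
Bit 3: prefix='1' (no match yet)
Bit 4: prefix='10' -> emit 'i', reset
Bit 5: prefix='1' (no match yet)
Bit 6: prefix='10' -> emit 'i', reset
Bit 7: prefix='0' -> emit 'c', reset
Bit 8: prefix='0' -> emit 'c', reset

Answer: 0 3 5 7 8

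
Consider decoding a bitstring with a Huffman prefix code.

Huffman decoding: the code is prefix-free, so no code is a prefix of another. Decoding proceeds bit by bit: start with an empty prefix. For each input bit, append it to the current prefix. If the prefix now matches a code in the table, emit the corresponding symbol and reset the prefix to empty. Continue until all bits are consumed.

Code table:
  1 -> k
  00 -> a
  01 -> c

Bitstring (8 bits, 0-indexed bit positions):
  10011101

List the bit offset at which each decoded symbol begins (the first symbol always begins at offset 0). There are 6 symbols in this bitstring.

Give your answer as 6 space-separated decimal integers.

Answer: 0 1 3 4 5 6

Derivation:
Bit 0: prefix='1' -> emit 'k', reset
Bit 1: prefix='0' (no match yet)
Bit 2: prefix='00' -> emit 'a', reset
Bit 3: prefix='1' -> emit 'k', reset
Bit 4: prefix='1' -> emit 'k', reset
Bit 5: prefix='1' -> emit 'k', reset
Bit 6: prefix='0' (no match yet)
Bit 7: prefix='01' -> emit 'c', reset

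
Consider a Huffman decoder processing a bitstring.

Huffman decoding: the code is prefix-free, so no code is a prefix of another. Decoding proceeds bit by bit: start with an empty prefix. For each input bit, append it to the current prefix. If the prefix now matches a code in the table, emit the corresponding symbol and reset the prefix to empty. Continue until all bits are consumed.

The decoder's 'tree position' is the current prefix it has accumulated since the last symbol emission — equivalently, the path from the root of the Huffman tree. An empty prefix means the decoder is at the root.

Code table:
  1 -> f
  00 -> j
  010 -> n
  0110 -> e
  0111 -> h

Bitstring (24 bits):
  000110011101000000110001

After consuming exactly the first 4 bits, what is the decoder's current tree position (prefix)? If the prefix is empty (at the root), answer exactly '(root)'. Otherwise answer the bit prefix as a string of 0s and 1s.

Bit 0: prefix='0' (no match yet)
Bit 1: prefix='00' -> emit 'j', reset
Bit 2: prefix='0' (no match yet)
Bit 3: prefix='01' (no match yet)

Answer: 01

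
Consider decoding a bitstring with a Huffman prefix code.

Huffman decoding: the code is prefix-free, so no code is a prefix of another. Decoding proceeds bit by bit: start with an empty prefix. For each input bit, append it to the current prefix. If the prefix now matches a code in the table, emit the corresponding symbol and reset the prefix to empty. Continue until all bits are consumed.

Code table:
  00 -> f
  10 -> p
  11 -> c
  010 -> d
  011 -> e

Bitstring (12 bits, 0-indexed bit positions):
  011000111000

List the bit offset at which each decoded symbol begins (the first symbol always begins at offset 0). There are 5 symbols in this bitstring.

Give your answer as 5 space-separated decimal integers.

Answer: 0 3 5 8 10

Derivation:
Bit 0: prefix='0' (no match yet)
Bit 1: prefix='01' (no match yet)
Bit 2: prefix='011' -> emit 'e', reset
Bit 3: prefix='0' (no match yet)
Bit 4: prefix='00' -> emit 'f', reset
Bit 5: prefix='0' (no match yet)
Bit 6: prefix='01' (no match yet)
Bit 7: prefix='011' -> emit 'e', reset
Bit 8: prefix='1' (no match yet)
Bit 9: prefix='10' -> emit 'p', reset
Bit 10: prefix='0' (no match yet)
Bit 11: prefix='00' -> emit 'f', reset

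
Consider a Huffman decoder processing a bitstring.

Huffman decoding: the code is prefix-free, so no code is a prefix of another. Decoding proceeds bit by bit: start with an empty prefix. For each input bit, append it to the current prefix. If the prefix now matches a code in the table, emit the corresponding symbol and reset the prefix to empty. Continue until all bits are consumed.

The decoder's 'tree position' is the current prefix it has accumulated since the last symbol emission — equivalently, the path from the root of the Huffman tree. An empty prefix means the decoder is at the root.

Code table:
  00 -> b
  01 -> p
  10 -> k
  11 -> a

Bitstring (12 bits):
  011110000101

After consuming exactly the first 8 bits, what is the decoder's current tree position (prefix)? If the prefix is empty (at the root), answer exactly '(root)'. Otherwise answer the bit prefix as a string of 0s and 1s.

Bit 0: prefix='0' (no match yet)
Bit 1: prefix='01' -> emit 'p', reset
Bit 2: prefix='1' (no match yet)
Bit 3: prefix='11' -> emit 'a', reset
Bit 4: prefix='1' (no match yet)
Bit 5: prefix='10' -> emit 'k', reset
Bit 6: prefix='0' (no match yet)
Bit 7: prefix='00' -> emit 'b', reset

Answer: (root)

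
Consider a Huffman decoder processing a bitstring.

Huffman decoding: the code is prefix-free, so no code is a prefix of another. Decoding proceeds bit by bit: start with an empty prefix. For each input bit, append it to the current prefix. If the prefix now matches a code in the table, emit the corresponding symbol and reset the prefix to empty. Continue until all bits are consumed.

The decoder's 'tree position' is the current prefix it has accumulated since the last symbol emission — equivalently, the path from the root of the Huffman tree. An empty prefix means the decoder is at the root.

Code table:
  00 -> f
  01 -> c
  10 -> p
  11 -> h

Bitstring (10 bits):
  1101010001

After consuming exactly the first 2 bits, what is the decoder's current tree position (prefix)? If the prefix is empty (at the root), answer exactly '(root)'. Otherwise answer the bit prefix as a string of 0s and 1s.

Bit 0: prefix='1' (no match yet)
Bit 1: prefix='11' -> emit 'h', reset

Answer: (root)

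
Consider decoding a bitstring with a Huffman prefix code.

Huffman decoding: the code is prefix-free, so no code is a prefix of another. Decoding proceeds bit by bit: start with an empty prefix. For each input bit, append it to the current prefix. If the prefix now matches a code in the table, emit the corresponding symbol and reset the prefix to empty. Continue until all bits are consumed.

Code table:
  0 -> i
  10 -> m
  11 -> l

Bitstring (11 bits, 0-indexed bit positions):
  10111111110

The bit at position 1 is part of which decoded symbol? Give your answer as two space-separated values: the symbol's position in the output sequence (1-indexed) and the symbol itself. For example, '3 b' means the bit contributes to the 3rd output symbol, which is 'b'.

Bit 0: prefix='1' (no match yet)
Bit 1: prefix='10' -> emit 'm', reset
Bit 2: prefix='1' (no match yet)
Bit 3: prefix='11' -> emit 'l', reset
Bit 4: prefix='1' (no match yet)
Bit 5: prefix='11' -> emit 'l', reset

Answer: 1 m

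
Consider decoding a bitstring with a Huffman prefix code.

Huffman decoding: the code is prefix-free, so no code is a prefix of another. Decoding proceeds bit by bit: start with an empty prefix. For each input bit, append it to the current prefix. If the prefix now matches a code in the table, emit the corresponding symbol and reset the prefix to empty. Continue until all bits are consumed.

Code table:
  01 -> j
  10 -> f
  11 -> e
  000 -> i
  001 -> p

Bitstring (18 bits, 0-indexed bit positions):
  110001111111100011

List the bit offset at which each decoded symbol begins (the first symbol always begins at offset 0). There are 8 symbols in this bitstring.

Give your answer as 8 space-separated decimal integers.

Answer: 0 2 5 7 9 11 13 16

Derivation:
Bit 0: prefix='1' (no match yet)
Bit 1: prefix='11' -> emit 'e', reset
Bit 2: prefix='0' (no match yet)
Bit 3: prefix='00' (no match yet)
Bit 4: prefix='000' -> emit 'i', reset
Bit 5: prefix='1' (no match yet)
Bit 6: prefix='11' -> emit 'e', reset
Bit 7: prefix='1' (no match yet)
Bit 8: prefix='11' -> emit 'e', reset
Bit 9: prefix='1' (no match yet)
Bit 10: prefix='11' -> emit 'e', reset
Bit 11: prefix='1' (no match yet)
Bit 12: prefix='11' -> emit 'e', reset
Bit 13: prefix='0' (no match yet)
Bit 14: prefix='00' (no match yet)
Bit 15: prefix='000' -> emit 'i', reset
Bit 16: prefix='1' (no match yet)
Bit 17: prefix='11' -> emit 'e', reset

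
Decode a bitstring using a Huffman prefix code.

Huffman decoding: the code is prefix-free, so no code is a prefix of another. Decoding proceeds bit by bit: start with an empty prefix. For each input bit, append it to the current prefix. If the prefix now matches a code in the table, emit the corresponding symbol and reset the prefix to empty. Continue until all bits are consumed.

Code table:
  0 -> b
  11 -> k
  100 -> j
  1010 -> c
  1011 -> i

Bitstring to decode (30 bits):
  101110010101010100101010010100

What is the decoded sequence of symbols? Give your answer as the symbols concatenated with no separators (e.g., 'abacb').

Answer: ijccjcjcb

Derivation:
Bit 0: prefix='1' (no match yet)
Bit 1: prefix='10' (no match yet)
Bit 2: prefix='101' (no match yet)
Bit 3: prefix='1011' -> emit 'i', reset
Bit 4: prefix='1' (no match yet)
Bit 5: prefix='10' (no match yet)
Bit 6: prefix='100' -> emit 'j', reset
Bit 7: prefix='1' (no match yet)
Bit 8: prefix='10' (no match yet)
Bit 9: prefix='101' (no match yet)
Bit 10: prefix='1010' -> emit 'c', reset
Bit 11: prefix='1' (no match yet)
Bit 12: prefix='10' (no match yet)
Bit 13: prefix='101' (no match yet)
Bit 14: prefix='1010' -> emit 'c', reset
Bit 15: prefix='1' (no match yet)
Bit 16: prefix='10' (no match yet)
Bit 17: prefix='100' -> emit 'j', reset
Bit 18: prefix='1' (no match yet)
Bit 19: prefix='10' (no match yet)
Bit 20: prefix='101' (no match yet)
Bit 21: prefix='1010' -> emit 'c', reset
Bit 22: prefix='1' (no match yet)
Bit 23: prefix='10' (no match yet)
Bit 24: prefix='100' -> emit 'j', reset
Bit 25: prefix='1' (no match yet)
Bit 26: prefix='10' (no match yet)
Bit 27: prefix='101' (no match yet)
Bit 28: prefix='1010' -> emit 'c', reset
Bit 29: prefix='0' -> emit 'b', reset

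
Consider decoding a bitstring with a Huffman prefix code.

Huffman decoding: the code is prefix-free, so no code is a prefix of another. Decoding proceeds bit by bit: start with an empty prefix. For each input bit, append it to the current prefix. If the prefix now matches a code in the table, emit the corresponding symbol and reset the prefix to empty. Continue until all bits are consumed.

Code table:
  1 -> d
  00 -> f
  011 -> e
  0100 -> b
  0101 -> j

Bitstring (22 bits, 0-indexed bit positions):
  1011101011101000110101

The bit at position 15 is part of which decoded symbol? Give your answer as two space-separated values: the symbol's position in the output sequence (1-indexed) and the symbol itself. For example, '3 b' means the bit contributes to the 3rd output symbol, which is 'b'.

Bit 0: prefix='1' -> emit 'd', reset
Bit 1: prefix='0' (no match yet)
Bit 2: prefix='01' (no match yet)
Bit 3: prefix='011' -> emit 'e', reset
Bit 4: prefix='1' -> emit 'd', reset
Bit 5: prefix='0' (no match yet)
Bit 6: prefix='01' (no match yet)
Bit 7: prefix='010' (no match yet)
Bit 8: prefix='0101' -> emit 'j', reset
Bit 9: prefix='1' -> emit 'd', reset
Bit 10: prefix='1' -> emit 'd', reset
Bit 11: prefix='0' (no match yet)
Bit 12: prefix='01' (no match yet)
Bit 13: prefix='010' (no match yet)
Bit 14: prefix='0100' -> emit 'b', reset
Bit 15: prefix='0' (no match yet)
Bit 16: prefix='01' (no match yet)
Bit 17: prefix='011' -> emit 'e', reset
Bit 18: prefix='0' (no match yet)
Bit 19: prefix='01' (no match yet)

Answer: 8 e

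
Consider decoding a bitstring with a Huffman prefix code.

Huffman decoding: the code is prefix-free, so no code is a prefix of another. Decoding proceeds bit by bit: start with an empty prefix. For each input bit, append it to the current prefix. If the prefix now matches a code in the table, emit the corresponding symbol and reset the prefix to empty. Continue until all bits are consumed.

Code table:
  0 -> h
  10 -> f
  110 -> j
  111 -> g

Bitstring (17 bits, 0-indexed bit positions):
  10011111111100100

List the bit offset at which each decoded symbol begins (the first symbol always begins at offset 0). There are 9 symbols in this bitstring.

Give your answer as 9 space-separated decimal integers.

Answer: 0 2 3 6 9 12 13 14 16

Derivation:
Bit 0: prefix='1' (no match yet)
Bit 1: prefix='10' -> emit 'f', reset
Bit 2: prefix='0' -> emit 'h', reset
Bit 3: prefix='1' (no match yet)
Bit 4: prefix='11' (no match yet)
Bit 5: prefix='111' -> emit 'g', reset
Bit 6: prefix='1' (no match yet)
Bit 7: prefix='11' (no match yet)
Bit 8: prefix='111' -> emit 'g', reset
Bit 9: prefix='1' (no match yet)
Bit 10: prefix='11' (no match yet)
Bit 11: prefix='111' -> emit 'g', reset
Bit 12: prefix='0' -> emit 'h', reset
Bit 13: prefix='0' -> emit 'h', reset
Bit 14: prefix='1' (no match yet)
Bit 15: prefix='10' -> emit 'f', reset
Bit 16: prefix='0' -> emit 'h', reset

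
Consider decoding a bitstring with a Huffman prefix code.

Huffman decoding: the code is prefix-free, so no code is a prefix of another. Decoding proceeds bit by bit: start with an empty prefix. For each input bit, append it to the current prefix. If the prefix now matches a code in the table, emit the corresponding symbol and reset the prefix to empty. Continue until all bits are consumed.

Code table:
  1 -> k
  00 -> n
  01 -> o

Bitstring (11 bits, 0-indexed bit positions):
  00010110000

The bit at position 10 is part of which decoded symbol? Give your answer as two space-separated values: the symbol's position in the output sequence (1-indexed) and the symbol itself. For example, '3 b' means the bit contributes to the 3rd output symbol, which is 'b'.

Answer: 6 n

Derivation:
Bit 0: prefix='0' (no match yet)
Bit 1: prefix='00' -> emit 'n', reset
Bit 2: prefix='0' (no match yet)
Bit 3: prefix='01' -> emit 'o', reset
Bit 4: prefix='0' (no match yet)
Bit 5: prefix='01' -> emit 'o', reset
Bit 6: prefix='1' -> emit 'k', reset
Bit 7: prefix='0' (no match yet)
Bit 8: prefix='00' -> emit 'n', reset
Bit 9: prefix='0' (no match yet)
Bit 10: prefix='00' -> emit 'n', reset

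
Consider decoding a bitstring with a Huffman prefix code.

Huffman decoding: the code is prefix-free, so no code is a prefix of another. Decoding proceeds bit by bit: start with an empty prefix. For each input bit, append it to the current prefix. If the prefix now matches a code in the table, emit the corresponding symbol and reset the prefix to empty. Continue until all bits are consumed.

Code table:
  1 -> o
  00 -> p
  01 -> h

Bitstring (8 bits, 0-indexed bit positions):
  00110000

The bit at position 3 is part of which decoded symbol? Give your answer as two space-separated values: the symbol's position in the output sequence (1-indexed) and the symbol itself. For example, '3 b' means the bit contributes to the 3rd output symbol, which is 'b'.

Bit 0: prefix='0' (no match yet)
Bit 1: prefix='00' -> emit 'p', reset
Bit 2: prefix='1' -> emit 'o', reset
Bit 3: prefix='1' -> emit 'o', reset
Bit 4: prefix='0' (no match yet)
Bit 5: prefix='00' -> emit 'p', reset
Bit 6: prefix='0' (no match yet)
Bit 7: prefix='00' -> emit 'p', reset

Answer: 3 o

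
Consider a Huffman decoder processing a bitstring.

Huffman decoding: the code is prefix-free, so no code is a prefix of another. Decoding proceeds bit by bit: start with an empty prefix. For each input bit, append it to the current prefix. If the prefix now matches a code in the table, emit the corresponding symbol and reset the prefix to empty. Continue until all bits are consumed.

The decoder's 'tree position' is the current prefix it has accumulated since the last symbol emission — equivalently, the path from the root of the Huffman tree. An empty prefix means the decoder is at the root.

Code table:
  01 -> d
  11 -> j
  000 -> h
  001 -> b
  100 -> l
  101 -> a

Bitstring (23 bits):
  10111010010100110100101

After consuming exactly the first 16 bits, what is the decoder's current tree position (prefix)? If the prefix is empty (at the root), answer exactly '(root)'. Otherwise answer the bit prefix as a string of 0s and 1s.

Bit 0: prefix='1' (no match yet)
Bit 1: prefix='10' (no match yet)
Bit 2: prefix='101' -> emit 'a', reset
Bit 3: prefix='1' (no match yet)
Bit 4: prefix='11' -> emit 'j', reset
Bit 5: prefix='0' (no match yet)
Bit 6: prefix='01' -> emit 'd', reset
Bit 7: prefix='0' (no match yet)
Bit 8: prefix='00' (no match yet)
Bit 9: prefix='001' -> emit 'b', reset
Bit 10: prefix='0' (no match yet)
Bit 11: prefix='01' -> emit 'd', reset
Bit 12: prefix='0' (no match yet)
Bit 13: prefix='00' (no match yet)
Bit 14: prefix='001' -> emit 'b', reset
Bit 15: prefix='1' (no match yet)

Answer: 1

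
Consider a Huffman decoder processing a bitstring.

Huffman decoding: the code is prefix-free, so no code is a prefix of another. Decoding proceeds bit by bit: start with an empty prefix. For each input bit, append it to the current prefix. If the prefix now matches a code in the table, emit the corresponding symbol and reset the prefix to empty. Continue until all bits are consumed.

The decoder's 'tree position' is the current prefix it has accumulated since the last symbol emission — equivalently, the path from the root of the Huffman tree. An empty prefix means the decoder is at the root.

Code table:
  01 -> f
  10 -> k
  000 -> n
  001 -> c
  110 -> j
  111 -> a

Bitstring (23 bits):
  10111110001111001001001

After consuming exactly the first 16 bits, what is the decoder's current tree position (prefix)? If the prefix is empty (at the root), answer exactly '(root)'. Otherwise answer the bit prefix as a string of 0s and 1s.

Answer: 00

Derivation:
Bit 0: prefix='1' (no match yet)
Bit 1: prefix='10' -> emit 'k', reset
Bit 2: prefix='1' (no match yet)
Bit 3: prefix='11' (no match yet)
Bit 4: prefix='111' -> emit 'a', reset
Bit 5: prefix='1' (no match yet)
Bit 6: prefix='11' (no match yet)
Bit 7: prefix='110' -> emit 'j', reset
Bit 8: prefix='0' (no match yet)
Bit 9: prefix='00' (no match yet)
Bit 10: prefix='001' -> emit 'c', reset
Bit 11: prefix='1' (no match yet)
Bit 12: prefix='11' (no match yet)
Bit 13: prefix='111' -> emit 'a', reset
Bit 14: prefix='0' (no match yet)
Bit 15: prefix='00' (no match yet)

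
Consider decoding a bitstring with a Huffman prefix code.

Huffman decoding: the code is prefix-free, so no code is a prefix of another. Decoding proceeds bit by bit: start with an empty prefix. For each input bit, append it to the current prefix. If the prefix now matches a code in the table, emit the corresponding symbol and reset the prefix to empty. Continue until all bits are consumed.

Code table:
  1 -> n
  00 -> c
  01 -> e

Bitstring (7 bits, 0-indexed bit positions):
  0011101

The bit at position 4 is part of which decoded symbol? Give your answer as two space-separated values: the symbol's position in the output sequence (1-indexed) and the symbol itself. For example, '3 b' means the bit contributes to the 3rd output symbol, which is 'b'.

Answer: 4 n

Derivation:
Bit 0: prefix='0' (no match yet)
Bit 1: prefix='00' -> emit 'c', reset
Bit 2: prefix='1' -> emit 'n', reset
Bit 3: prefix='1' -> emit 'n', reset
Bit 4: prefix='1' -> emit 'n', reset
Bit 5: prefix='0' (no match yet)
Bit 6: prefix='01' -> emit 'e', reset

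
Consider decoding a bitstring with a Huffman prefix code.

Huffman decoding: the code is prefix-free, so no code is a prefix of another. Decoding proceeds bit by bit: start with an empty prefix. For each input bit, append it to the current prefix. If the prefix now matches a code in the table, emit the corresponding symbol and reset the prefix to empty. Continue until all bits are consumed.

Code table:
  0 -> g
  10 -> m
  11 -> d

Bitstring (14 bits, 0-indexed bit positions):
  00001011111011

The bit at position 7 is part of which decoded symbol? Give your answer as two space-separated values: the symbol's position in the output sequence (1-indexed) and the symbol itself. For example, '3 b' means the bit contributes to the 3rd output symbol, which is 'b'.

Answer: 6 d

Derivation:
Bit 0: prefix='0' -> emit 'g', reset
Bit 1: prefix='0' -> emit 'g', reset
Bit 2: prefix='0' -> emit 'g', reset
Bit 3: prefix='0' -> emit 'g', reset
Bit 4: prefix='1' (no match yet)
Bit 5: prefix='10' -> emit 'm', reset
Bit 6: prefix='1' (no match yet)
Bit 7: prefix='11' -> emit 'd', reset
Bit 8: prefix='1' (no match yet)
Bit 9: prefix='11' -> emit 'd', reset
Bit 10: prefix='1' (no match yet)
Bit 11: prefix='10' -> emit 'm', reset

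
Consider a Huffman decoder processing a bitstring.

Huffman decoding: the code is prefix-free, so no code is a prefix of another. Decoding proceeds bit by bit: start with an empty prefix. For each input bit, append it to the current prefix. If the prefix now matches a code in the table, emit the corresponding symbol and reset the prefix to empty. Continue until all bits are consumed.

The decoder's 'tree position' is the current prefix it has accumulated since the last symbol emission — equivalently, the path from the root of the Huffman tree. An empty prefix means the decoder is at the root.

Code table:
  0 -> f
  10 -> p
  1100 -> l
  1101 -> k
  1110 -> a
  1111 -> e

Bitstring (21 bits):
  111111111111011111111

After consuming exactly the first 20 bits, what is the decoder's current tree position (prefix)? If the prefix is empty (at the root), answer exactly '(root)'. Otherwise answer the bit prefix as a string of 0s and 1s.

Bit 0: prefix='1' (no match yet)
Bit 1: prefix='11' (no match yet)
Bit 2: prefix='111' (no match yet)
Bit 3: prefix='1111' -> emit 'e', reset
Bit 4: prefix='1' (no match yet)
Bit 5: prefix='11' (no match yet)
Bit 6: prefix='111' (no match yet)
Bit 7: prefix='1111' -> emit 'e', reset
Bit 8: prefix='1' (no match yet)
Bit 9: prefix='11' (no match yet)
Bit 10: prefix='111' (no match yet)
Bit 11: prefix='1111' -> emit 'e', reset
Bit 12: prefix='0' -> emit 'f', reset
Bit 13: prefix='1' (no match yet)
Bit 14: prefix='11' (no match yet)
Bit 15: prefix='111' (no match yet)
Bit 16: prefix='1111' -> emit 'e', reset
Bit 17: prefix='1' (no match yet)
Bit 18: prefix='11' (no match yet)
Bit 19: prefix='111' (no match yet)

Answer: 111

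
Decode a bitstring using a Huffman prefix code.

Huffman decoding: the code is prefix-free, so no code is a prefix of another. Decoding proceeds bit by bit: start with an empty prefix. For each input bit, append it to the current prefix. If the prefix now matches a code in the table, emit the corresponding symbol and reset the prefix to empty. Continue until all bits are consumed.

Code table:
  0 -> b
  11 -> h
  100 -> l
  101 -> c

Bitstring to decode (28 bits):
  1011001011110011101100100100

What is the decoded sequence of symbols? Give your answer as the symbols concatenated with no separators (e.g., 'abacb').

Bit 0: prefix='1' (no match yet)
Bit 1: prefix='10' (no match yet)
Bit 2: prefix='101' -> emit 'c', reset
Bit 3: prefix='1' (no match yet)
Bit 4: prefix='10' (no match yet)
Bit 5: prefix='100' -> emit 'l', reset
Bit 6: prefix='1' (no match yet)
Bit 7: prefix='10' (no match yet)
Bit 8: prefix='101' -> emit 'c', reset
Bit 9: prefix='1' (no match yet)
Bit 10: prefix='11' -> emit 'h', reset
Bit 11: prefix='1' (no match yet)
Bit 12: prefix='10' (no match yet)
Bit 13: prefix='100' -> emit 'l', reset
Bit 14: prefix='1' (no match yet)
Bit 15: prefix='11' -> emit 'h', reset
Bit 16: prefix='1' (no match yet)
Bit 17: prefix='10' (no match yet)
Bit 18: prefix='101' -> emit 'c', reset
Bit 19: prefix='1' (no match yet)
Bit 20: prefix='10' (no match yet)
Bit 21: prefix='100' -> emit 'l', reset
Bit 22: prefix='1' (no match yet)
Bit 23: prefix='10' (no match yet)
Bit 24: prefix='100' -> emit 'l', reset
Bit 25: prefix='1' (no match yet)
Bit 26: prefix='10' (no match yet)
Bit 27: prefix='100' -> emit 'l', reset

Answer: clchlhclll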